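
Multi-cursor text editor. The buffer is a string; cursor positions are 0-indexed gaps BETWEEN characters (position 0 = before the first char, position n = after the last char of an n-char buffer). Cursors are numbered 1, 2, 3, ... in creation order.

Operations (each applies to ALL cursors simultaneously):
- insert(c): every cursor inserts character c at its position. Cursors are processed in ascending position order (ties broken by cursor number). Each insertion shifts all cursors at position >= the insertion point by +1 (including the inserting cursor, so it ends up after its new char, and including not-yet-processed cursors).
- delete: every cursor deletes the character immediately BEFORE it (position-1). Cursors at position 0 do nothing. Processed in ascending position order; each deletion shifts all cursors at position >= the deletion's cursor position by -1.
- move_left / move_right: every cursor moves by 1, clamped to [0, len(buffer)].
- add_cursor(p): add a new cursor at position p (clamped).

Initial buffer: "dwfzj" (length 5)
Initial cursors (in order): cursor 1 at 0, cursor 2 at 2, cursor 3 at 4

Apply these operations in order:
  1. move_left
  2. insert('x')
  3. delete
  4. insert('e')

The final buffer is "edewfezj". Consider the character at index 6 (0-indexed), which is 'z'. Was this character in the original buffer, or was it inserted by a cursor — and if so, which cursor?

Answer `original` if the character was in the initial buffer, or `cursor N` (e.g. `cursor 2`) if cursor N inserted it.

Answer: original

Derivation:
After op 1 (move_left): buffer="dwfzj" (len 5), cursors c1@0 c2@1 c3@3, authorship .....
After op 2 (insert('x')): buffer="xdxwfxzj" (len 8), cursors c1@1 c2@3 c3@6, authorship 1.2..3..
After op 3 (delete): buffer="dwfzj" (len 5), cursors c1@0 c2@1 c3@3, authorship .....
After op 4 (insert('e')): buffer="edewfezj" (len 8), cursors c1@1 c2@3 c3@6, authorship 1.2..3..
Authorship (.=original, N=cursor N): 1 . 2 . . 3 . .
Index 6: author = original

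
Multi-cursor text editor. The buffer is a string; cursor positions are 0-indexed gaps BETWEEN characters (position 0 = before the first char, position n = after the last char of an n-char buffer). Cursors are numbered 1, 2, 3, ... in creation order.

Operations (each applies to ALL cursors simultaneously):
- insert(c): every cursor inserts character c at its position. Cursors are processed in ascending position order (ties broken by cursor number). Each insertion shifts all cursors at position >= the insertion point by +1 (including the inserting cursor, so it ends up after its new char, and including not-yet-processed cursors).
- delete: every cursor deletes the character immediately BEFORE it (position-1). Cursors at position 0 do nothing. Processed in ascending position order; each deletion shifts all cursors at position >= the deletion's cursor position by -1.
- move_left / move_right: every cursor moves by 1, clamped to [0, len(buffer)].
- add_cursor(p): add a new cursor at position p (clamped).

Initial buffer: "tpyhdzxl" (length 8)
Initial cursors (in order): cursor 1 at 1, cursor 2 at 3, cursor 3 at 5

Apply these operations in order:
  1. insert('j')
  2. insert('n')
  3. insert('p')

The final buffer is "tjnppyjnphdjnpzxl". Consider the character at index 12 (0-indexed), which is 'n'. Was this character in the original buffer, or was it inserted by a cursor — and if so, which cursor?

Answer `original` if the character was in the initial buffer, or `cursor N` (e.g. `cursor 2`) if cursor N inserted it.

Answer: cursor 3

Derivation:
After op 1 (insert('j')): buffer="tjpyjhdjzxl" (len 11), cursors c1@2 c2@5 c3@8, authorship .1..2..3...
After op 2 (insert('n')): buffer="tjnpyjnhdjnzxl" (len 14), cursors c1@3 c2@7 c3@11, authorship .11..22..33...
After op 3 (insert('p')): buffer="tjnppyjnphdjnpzxl" (len 17), cursors c1@4 c2@9 c3@14, authorship .111..222..333...
Authorship (.=original, N=cursor N): . 1 1 1 . . 2 2 2 . . 3 3 3 . . .
Index 12: author = 3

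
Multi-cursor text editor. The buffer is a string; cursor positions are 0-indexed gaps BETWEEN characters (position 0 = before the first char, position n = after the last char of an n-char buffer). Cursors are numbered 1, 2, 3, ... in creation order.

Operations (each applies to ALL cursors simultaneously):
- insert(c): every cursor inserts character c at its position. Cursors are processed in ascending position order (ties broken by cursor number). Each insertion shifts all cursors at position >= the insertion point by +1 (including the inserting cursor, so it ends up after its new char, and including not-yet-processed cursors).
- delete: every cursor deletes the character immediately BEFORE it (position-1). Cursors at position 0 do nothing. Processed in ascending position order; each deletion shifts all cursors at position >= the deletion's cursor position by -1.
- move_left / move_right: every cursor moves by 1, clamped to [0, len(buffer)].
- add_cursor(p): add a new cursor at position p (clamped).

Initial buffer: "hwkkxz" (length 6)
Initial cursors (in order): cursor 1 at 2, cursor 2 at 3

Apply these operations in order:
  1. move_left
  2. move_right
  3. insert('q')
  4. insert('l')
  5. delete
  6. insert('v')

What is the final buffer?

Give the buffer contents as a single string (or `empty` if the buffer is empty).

Answer: hwqvkqvkxz

Derivation:
After op 1 (move_left): buffer="hwkkxz" (len 6), cursors c1@1 c2@2, authorship ......
After op 2 (move_right): buffer="hwkkxz" (len 6), cursors c1@2 c2@3, authorship ......
After op 3 (insert('q')): buffer="hwqkqkxz" (len 8), cursors c1@3 c2@5, authorship ..1.2...
After op 4 (insert('l')): buffer="hwqlkqlkxz" (len 10), cursors c1@4 c2@7, authorship ..11.22...
After op 5 (delete): buffer="hwqkqkxz" (len 8), cursors c1@3 c2@5, authorship ..1.2...
After op 6 (insert('v')): buffer="hwqvkqvkxz" (len 10), cursors c1@4 c2@7, authorship ..11.22...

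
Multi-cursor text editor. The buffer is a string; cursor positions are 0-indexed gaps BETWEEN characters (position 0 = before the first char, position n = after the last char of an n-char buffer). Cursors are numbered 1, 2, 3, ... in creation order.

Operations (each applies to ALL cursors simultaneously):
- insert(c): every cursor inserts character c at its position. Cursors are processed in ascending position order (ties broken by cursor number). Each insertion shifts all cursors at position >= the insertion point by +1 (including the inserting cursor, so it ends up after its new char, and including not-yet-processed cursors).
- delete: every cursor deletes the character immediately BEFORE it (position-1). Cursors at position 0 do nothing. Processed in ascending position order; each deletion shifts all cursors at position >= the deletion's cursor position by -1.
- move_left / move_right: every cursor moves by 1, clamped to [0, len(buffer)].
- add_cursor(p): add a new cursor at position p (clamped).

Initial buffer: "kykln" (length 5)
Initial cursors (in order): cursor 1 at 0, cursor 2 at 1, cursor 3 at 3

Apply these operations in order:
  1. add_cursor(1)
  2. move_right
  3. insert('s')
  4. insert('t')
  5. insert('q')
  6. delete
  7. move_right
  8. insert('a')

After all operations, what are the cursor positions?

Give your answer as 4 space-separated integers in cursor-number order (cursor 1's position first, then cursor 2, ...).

After op 1 (add_cursor(1)): buffer="kykln" (len 5), cursors c1@0 c2@1 c4@1 c3@3, authorship .....
After op 2 (move_right): buffer="kykln" (len 5), cursors c1@1 c2@2 c4@2 c3@4, authorship .....
After op 3 (insert('s')): buffer="ksyssklsn" (len 9), cursors c1@2 c2@5 c4@5 c3@8, authorship .1.24..3.
After op 4 (insert('t')): buffer="kstyssttklstn" (len 13), cursors c1@3 c2@8 c4@8 c3@12, authorship .11.2424..33.
After op 5 (insert('q')): buffer="kstqyssttqqklstqn" (len 17), cursors c1@4 c2@11 c4@11 c3@16, authorship .111.242424..333.
After op 6 (delete): buffer="kstyssttklstn" (len 13), cursors c1@3 c2@8 c4@8 c3@12, authorship .11.2424..33.
After op 7 (move_right): buffer="kstyssttklstn" (len 13), cursors c1@4 c2@9 c4@9 c3@13, authorship .11.2424..33.
After op 8 (insert('a')): buffer="kstyassttkaalstna" (len 17), cursors c1@5 c2@12 c4@12 c3@17, authorship .11.12424.24.33.3

Answer: 5 12 17 12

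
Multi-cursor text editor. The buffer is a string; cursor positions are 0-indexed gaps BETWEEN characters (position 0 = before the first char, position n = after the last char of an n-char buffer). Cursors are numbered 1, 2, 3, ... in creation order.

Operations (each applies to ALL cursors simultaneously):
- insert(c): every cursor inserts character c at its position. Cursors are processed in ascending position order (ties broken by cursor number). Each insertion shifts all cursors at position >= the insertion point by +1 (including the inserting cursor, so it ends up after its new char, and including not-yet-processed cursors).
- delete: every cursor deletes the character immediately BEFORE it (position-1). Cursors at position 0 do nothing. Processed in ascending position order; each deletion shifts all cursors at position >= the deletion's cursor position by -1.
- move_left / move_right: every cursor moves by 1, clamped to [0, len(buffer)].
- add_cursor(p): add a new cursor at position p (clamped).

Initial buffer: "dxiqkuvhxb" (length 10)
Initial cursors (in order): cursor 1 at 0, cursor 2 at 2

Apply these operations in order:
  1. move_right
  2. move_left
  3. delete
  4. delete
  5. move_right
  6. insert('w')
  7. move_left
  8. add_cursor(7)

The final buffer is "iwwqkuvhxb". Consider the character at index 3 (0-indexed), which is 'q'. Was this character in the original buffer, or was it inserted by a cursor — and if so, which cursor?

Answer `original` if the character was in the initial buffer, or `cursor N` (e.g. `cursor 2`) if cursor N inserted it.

Answer: original

Derivation:
After op 1 (move_right): buffer="dxiqkuvhxb" (len 10), cursors c1@1 c2@3, authorship ..........
After op 2 (move_left): buffer="dxiqkuvhxb" (len 10), cursors c1@0 c2@2, authorship ..........
After op 3 (delete): buffer="diqkuvhxb" (len 9), cursors c1@0 c2@1, authorship .........
After op 4 (delete): buffer="iqkuvhxb" (len 8), cursors c1@0 c2@0, authorship ........
After op 5 (move_right): buffer="iqkuvhxb" (len 8), cursors c1@1 c2@1, authorship ........
After op 6 (insert('w')): buffer="iwwqkuvhxb" (len 10), cursors c1@3 c2@3, authorship .12.......
After op 7 (move_left): buffer="iwwqkuvhxb" (len 10), cursors c1@2 c2@2, authorship .12.......
After op 8 (add_cursor(7)): buffer="iwwqkuvhxb" (len 10), cursors c1@2 c2@2 c3@7, authorship .12.......
Authorship (.=original, N=cursor N): . 1 2 . . . . . . .
Index 3: author = original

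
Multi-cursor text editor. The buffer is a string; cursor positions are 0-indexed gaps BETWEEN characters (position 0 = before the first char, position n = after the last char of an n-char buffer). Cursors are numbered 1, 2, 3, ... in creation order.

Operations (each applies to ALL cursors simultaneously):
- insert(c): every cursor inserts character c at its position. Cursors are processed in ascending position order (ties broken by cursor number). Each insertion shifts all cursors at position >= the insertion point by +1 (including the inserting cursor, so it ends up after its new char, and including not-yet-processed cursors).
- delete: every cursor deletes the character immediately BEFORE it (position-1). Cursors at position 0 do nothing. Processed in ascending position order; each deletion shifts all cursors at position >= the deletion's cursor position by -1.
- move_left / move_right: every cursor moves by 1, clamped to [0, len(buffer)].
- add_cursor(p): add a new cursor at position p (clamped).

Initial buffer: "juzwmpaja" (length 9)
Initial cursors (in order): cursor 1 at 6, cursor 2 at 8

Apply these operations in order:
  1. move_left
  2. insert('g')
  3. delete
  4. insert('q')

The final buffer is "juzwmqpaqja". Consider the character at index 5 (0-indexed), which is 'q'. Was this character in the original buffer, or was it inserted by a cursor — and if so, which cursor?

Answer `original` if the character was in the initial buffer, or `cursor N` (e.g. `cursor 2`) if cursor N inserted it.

After op 1 (move_left): buffer="juzwmpaja" (len 9), cursors c1@5 c2@7, authorship .........
After op 2 (insert('g')): buffer="juzwmgpagja" (len 11), cursors c1@6 c2@9, authorship .....1..2..
After op 3 (delete): buffer="juzwmpaja" (len 9), cursors c1@5 c2@7, authorship .........
After op 4 (insert('q')): buffer="juzwmqpaqja" (len 11), cursors c1@6 c2@9, authorship .....1..2..
Authorship (.=original, N=cursor N): . . . . . 1 . . 2 . .
Index 5: author = 1

Answer: cursor 1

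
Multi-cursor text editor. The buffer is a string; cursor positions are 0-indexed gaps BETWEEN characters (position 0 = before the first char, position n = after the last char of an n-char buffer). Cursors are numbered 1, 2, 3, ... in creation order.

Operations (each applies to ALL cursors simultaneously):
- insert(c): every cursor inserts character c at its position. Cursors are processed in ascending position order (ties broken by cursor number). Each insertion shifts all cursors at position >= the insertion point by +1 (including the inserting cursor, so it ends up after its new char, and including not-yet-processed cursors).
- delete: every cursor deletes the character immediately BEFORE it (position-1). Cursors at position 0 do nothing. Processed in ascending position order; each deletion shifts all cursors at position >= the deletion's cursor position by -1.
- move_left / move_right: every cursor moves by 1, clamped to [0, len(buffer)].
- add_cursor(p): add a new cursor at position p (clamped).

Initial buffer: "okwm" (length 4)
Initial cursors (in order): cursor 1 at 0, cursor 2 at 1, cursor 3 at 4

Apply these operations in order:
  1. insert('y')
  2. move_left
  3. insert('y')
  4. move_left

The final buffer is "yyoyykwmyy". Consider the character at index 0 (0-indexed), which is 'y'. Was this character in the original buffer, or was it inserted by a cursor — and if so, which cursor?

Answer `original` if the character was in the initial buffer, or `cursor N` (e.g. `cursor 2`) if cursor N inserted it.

Answer: cursor 1

Derivation:
After op 1 (insert('y')): buffer="yoykwmy" (len 7), cursors c1@1 c2@3 c3@7, authorship 1.2...3
After op 2 (move_left): buffer="yoykwmy" (len 7), cursors c1@0 c2@2 c3@6, authorship 1.2...3
After op 3 (insert('y')): buffer="yyoyykwmyy" (len 10), cursors c1@1 c2@4 c3@9, authorship 11.22...33
After op 4 (move_left): buffer="yyoyykwmyy" (len 10), cursors c1@0 c2@3 c3@8, authorship 11.22...33
Authorship (.=original, N=cursor N): 1 1 . 2 2 . . . 3 3
Index 0: author = 1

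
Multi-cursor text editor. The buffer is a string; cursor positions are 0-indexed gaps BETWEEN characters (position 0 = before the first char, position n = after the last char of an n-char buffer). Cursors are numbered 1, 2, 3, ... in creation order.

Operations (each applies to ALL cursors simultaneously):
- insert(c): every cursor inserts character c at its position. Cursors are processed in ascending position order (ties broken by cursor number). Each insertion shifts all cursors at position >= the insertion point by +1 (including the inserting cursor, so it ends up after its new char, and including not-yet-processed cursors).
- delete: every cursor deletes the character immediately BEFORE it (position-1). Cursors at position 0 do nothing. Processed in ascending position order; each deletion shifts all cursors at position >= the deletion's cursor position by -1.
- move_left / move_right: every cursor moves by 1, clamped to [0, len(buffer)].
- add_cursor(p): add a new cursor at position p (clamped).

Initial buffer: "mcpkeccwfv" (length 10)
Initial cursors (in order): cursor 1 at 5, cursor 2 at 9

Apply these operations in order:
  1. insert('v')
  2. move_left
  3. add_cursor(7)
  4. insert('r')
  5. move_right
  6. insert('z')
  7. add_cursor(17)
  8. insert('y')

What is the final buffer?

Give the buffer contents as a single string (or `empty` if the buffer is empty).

Answer: mcpkervzycrczywfrvzyyv

Derivation:
After op 1 (insert('v')): buffer="mcpkevccwfvv" (len 12), cursors c1@6 c2@11, authorship .....1....2.
After op 2 (move_left): buffer="mcpkevccwfvv" (len 12), cursors c1@5 c2@10, authorship .....1....2.
After op 3 (add_cursor(7)): buffer="mcpkevccwfvv" (len 12), cursors c1@5 c3@7 c2@10, authorship .....1....2.
After op 4 (insert('r')): buffer="mcpkervcrcwfrvv" (len 15), cursors c1@6 c3@9 c2@13, authorship .....11.3...22.
After op 5 (move_right): buffer="mcpkervcrcwfrvv" (len 15), cursors c1@7 c3@10 c2@14, authorship .....11.3...22.
After op 6 (insert('z')): buffer="mcpkervzcrczwfrvzv" (len 18), cursors c1@8 c3@12 c2@17, authorship .....111.3.3..222.
After op 7 (add_cursor(17)): buffer="mcpkervzcrczwfrvzv" (len 18), cursors c1@8 c3@12 c2@17 c4@17, authorship .....111.3.3..222.
After op 8 (insert('y')): buffer="mcpkervzycrczywfrvzyyv" (len 22), cursors c1@9 c3@14 c2@21 c4@21, authorship .....1111.3.33..22224.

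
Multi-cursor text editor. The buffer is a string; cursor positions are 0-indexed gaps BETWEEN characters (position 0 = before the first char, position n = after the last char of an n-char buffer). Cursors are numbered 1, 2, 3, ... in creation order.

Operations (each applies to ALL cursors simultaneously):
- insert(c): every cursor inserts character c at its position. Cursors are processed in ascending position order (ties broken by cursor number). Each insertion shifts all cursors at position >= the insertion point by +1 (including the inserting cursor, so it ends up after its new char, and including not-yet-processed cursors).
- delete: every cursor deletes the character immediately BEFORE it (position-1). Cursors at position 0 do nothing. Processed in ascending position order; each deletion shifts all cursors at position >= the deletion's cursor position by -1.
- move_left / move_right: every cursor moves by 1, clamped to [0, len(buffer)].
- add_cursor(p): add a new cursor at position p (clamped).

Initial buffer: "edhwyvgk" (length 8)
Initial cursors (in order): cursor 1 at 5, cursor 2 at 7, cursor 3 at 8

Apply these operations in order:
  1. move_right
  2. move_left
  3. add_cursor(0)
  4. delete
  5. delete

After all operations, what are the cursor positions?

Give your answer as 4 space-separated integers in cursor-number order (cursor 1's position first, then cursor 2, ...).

After op 1 (move_right): buffer="edhwyvgk" (len 8), cursors c1@6 c2@8 c3@8, authorship ........
After op 2 (move_left): buffer="edhwyvgk" (len 8), cursors c1@5 c2@7 c3@7, authorship ........
After op 3 (add_cursor(0)): buffer="edhwyvgk" (len 8), cursors c4@0 c1@5 c2@7 c3@7, authorship ........
After op 4 (delete): buffer="edhwk" (len 5), cursors c4@0 c1@4 c2@4 c3@4, authorship .....
After op 5 (delete): buffer="ek" (len 2), cursors c4@0 c1@1 c2@1 c3@1, authorship ..

Answer: 1 1 1 0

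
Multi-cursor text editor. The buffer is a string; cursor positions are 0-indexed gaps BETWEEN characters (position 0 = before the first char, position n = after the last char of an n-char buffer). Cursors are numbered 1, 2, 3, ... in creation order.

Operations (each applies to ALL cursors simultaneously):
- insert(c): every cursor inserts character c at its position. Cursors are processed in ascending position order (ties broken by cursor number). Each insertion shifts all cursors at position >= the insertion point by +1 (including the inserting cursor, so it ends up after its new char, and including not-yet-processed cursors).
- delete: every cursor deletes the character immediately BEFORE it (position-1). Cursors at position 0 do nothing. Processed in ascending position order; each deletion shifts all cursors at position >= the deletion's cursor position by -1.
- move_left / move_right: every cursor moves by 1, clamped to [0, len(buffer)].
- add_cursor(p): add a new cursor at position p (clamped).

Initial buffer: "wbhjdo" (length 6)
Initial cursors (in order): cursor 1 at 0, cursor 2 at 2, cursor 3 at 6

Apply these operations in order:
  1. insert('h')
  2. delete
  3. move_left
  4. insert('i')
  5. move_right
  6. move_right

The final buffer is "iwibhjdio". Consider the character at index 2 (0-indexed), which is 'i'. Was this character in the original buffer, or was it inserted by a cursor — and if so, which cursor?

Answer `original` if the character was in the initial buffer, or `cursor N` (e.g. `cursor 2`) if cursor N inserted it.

Answer: cursor 2

Derivation:
After op 1 (insert('h')): buffer="hwbhhjdoh" (len 9), cursors c1@1 c2@4 c3@9, authorship 1..2....3
After op 2 (delete): buffer="wbhjdo" (len 6), cursors c1@0 c2@2 c3@6, authorship ......
After op 3 (move_left): buffer="wbhjdo" (len 6), cursors c1@0 c2@1 c3@5, authorship ......
After op 4 (insert('i')): buffer="iwibhjdio" (len 9), cursors c1@1 c2@3 c3@8, authorship 1.2....3.
After op 5 (move_right): buffer="iwibhjdio" (len 9), cursors c1@2 c2@4 c3@9, authorship 1.2....3.
After op 6 (move_right): buffer="iwibhjdio" (len 9), cursors c1@3 c2@5 c3@9, authorship 1.2....3.
Authorship (.=original, N=cursor N): 1 . 2 . . . . 3 .
Index 2: author = 2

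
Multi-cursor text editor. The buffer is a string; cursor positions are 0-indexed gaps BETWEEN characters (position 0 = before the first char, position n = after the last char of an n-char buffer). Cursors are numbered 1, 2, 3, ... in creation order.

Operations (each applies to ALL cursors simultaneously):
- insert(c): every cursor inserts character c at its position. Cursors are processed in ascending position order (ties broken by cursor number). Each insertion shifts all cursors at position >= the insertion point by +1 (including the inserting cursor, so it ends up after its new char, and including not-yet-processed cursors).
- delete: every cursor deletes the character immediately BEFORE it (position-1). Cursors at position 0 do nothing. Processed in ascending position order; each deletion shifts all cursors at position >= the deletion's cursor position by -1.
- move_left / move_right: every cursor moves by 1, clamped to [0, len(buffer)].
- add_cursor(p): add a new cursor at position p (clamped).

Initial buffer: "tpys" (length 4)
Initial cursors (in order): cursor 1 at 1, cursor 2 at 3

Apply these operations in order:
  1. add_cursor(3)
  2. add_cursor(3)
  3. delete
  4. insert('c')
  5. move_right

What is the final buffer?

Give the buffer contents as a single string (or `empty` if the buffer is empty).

Answer: ccccs

Derivation:
After op 1 (add_cursor(3)): buffer="tpys" (len 4), cursors c1@1 c2@3 c3@3, authorship ....
After op 2 (add_cursor(3)): buffer="tpys" (len 4), cursors c1@1 c2@3 c3@3 c4@3, authorship ....
After op 3 (delete): buffer="s" (len 1), cursors c1@0 c2@0 c3@0 c4@0, authorship .
After op 4 (insert('c')): buffer="ccccs" (len 5), cursors c1@4 c2@4 c3@4 c4@4, authorship 1234.
After op 5 (move_right): buffer="ccccs" (len 5), cursors c1@5 c2@5 c3@5 c4@5, authorship 1234.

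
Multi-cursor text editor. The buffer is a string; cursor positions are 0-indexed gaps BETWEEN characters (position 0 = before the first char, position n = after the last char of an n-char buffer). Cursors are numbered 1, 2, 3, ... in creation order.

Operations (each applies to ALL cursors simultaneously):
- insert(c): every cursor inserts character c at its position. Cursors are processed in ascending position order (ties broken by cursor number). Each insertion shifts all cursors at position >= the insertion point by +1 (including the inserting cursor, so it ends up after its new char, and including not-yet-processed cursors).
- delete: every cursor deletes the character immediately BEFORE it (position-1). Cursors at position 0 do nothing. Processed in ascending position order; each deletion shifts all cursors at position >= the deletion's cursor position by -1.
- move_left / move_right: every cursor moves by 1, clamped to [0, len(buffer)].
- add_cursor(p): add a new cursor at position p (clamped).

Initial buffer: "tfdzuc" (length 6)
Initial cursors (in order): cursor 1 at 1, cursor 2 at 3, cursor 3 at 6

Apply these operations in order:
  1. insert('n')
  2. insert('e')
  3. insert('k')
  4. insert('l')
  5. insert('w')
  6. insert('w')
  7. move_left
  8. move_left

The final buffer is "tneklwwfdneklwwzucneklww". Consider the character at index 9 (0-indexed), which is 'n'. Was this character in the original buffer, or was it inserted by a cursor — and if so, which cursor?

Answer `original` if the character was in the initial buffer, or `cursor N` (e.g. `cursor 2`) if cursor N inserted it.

Answer: cursor 2

Derivation:
After op 1 (insert('n')): buffer="tnfdnzucn" (len 9), cursors c1@2 c2@5 c3@9, authorship .1..2...3
After op 2 (insert('e')): buffer="tnefdnezucne" (len 12), cursors c1@3 c2@7 c3@12, authorship .11..22...33
After op 3 (insert('k')): buffer="tnekfdnekzucnek" (len 15), cursors c1@4 c2@9 c3@15, authorship .111..222...333
After op 4 (insert('l')): buffer="tneklfdneklzucnekl" (len 18), cursors c1@5 c2@11 c3@18, authorship .1111..2222...3333
After op 5 (insert('w')): buffer="tneklwfdneklwzucneklw" (len 21), cursors c1@6 c2@13 c3@21, authorship .11111..22222...33333
After op 6 (insert('w')): buffer="tneklwwfdneklwwzucneklww" (len 24), cursors c1@7 c2@15 c3@24, authorship .111111..222222...333333
After op 7 (move_left): buffer="tneklwwfdneklwwzucneklww" (len 24), cursors c1@6 c2@14 c3@23, authorship .111111..222222...333333
After op 8 (move_left): buffer="tneklwwfdneklwwzucneklww" (len 24), cursors c1@5 c2@13 c3@22, authorship .111111..222222...333333
Authorship (.=original, N=cursor N): . 1 1 1 1 1 1 . . 2 2 2 2 2 2 . . . 3 3 3 3 3 3
Index 9: author = 2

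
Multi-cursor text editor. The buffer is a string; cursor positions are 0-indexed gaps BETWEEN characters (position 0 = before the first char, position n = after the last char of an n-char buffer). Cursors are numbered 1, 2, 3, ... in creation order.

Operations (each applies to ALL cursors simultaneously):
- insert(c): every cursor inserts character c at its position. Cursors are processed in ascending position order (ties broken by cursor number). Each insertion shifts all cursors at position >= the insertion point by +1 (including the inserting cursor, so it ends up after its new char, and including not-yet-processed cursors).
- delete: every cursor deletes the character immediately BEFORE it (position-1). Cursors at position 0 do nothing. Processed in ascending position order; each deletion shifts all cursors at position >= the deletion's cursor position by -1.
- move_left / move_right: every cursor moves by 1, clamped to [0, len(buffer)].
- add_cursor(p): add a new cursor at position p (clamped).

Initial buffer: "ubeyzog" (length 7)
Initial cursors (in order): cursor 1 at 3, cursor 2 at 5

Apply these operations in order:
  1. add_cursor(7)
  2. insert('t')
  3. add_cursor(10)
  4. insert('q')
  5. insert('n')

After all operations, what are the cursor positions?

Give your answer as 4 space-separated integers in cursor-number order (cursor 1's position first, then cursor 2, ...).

After op 1 (add_cursor(7)): buffer="ubeyzog" (len 7), cursors c1@3 c2@5 c3@7, authorship .......
After op 2 (insert('t')): buffer="ubetyztogt" (len 10), cursors c1@4 c2@7 c3@10, authorship ...1..2..3
After op 3 (add_cursor(10)): buffer="ubetyztogt" (len 10), cursors c1@4 c2@7 c3@10 c4@10, authorship ...1..2..3
After op 4 (insert('q')): buffer="ubetqyztqogtqq" (len 14), cursors c1@5 c2@9 c3@14 c4@14, authorship ...11..22..334
After op 5 (insert('n')): buffer="ubetqnyztqnogtqqnn" (len 18), cursors c1@6 c2@11 c3@18 c4@18, authorship ...111..222..33434

Answer: 6 11 18 18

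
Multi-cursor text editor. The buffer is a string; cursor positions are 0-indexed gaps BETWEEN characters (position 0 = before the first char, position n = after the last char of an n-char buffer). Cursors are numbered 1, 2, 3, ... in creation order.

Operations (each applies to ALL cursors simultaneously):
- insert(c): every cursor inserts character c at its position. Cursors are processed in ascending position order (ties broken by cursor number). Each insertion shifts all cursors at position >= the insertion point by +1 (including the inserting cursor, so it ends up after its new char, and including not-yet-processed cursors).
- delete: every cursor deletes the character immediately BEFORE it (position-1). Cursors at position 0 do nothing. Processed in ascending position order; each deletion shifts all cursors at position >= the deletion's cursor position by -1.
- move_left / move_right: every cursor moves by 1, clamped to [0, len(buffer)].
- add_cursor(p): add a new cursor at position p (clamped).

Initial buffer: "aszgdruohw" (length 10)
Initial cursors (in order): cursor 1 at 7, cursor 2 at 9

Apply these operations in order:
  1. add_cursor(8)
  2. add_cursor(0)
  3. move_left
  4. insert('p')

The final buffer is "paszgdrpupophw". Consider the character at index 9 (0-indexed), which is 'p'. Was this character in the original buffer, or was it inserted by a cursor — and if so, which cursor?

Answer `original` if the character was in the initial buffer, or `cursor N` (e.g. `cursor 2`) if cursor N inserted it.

After op 1 (add_cursor(8)): buffer="aszgdruohw" (len 10), cursors c1@7 c3@8 c2@9, authorship ..........
After op 2 (add_cursor(0)): buffer="aszgdruohw" (len 10), cursors c4@0 c1@7 c3@8 c2@9, authorship ..........
After op 3 (move_left): buffer="aszgdruohw" (len 10), cursors c4@0 c1@6 c3@7 c2@8, authorship ..........
After op 4 (insert('p')): buffer="paszgdrpupophw" (len 14), cursors c4@1 c1@8 c3@10 c2@12, authorship 4......1.3.2..
Authorship (.=original, N=cursor N): 4 . . . . . . 1 . 3 . 2 . .
Index 9: author = 3

Answer: cursor 3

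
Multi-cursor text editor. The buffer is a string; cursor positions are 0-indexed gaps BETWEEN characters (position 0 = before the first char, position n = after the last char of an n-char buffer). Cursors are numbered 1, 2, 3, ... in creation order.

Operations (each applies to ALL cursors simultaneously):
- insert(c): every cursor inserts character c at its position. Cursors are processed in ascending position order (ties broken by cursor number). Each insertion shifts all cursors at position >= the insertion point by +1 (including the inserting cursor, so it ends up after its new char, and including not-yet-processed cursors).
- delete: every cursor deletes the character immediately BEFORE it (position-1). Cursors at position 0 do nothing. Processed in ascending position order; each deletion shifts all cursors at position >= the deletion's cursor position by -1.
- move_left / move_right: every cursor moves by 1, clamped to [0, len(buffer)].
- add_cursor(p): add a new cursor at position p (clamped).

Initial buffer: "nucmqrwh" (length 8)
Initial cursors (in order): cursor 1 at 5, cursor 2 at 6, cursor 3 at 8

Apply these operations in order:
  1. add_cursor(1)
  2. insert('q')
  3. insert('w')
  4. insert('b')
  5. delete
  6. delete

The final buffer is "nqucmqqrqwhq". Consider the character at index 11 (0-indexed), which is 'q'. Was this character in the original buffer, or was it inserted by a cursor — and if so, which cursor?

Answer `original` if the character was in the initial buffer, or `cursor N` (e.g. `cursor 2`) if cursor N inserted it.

Answer: cursor 3

Derivation:
After op 1 (add_cursor(1)): buffer="nucmqrwh" (len 8), cursors c4@1 c1@5 c2@6 c3@8, authorship ........
After op 2 (insert('q')): buffer="nqucmqqrqwhq" (len 12), cursors c4@2 c1@7 c2@9 c3@12, authorship .4....1.2..3
After op 3 (insert('w')): buffer="nqwucmqqwrqwwhqw" (len 16), cursors c4@3 c1@9 c2@12 c3@16, authorship .44....11.22..33
After op 4 (insert('b')): buffer="nqwbucmqqwbrqwbwhqwb" (len 20), cursors c4@4 c1@11 c2@15 c3@20, authorship .444....111.222..333
After op 5 (delete): buffer="nqwucmqqwrqwwhqw" (len 16), cursors c4@3 c1@9 c2@12 c3@16, authorship .44....11.22..33
After op 6 (delete): buffer="nqucmqqrqwhq" (len 12), cursors c4@2 c1@7 c2@9 c3@12, authorship .4....1.2..3
Authorship (.=original, N=cursor N): . 4 . . . . 1 . 2 . . 3
Index 11: author = 3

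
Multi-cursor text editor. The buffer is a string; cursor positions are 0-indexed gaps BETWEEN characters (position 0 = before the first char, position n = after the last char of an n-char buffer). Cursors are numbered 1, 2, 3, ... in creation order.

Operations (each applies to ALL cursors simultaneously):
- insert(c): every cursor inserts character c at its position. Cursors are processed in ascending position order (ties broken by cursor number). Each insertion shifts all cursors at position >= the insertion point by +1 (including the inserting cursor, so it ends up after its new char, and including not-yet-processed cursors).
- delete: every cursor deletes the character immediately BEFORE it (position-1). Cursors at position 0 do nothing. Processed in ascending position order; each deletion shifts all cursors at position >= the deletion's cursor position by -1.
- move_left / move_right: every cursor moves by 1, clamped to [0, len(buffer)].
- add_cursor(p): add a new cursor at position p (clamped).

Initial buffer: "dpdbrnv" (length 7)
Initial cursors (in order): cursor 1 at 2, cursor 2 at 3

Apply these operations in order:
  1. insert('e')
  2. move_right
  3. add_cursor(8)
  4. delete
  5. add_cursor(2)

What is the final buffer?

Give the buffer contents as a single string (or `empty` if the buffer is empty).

Answer: dpeerv

Derivation:
After op 1 (insert('e')): buffer="dpedebrnv" (len 9), cursors c1@3 c2@5, authorship ..1.2....
After op 2 (move_right): buffer="dpedebrnv" (len 9), cursors c1@4 c2@6, authorship ..1.2....
After op 3 (add_cursor(8)): buffer="dpedebrnv" (len 9), cursors c1@4 c2@6 c3@8, authorship ..1.2....
After op 4 (delete): buffer="dpeerv" (len 6), cursors c1@3 c2@4 c3@5, authorship ..12..
After op 5 (add_cursor(2)): buffer="dpeerv" (len 6), cursors c4@2 c1@3 c2@4 c3@5, authorship ..12..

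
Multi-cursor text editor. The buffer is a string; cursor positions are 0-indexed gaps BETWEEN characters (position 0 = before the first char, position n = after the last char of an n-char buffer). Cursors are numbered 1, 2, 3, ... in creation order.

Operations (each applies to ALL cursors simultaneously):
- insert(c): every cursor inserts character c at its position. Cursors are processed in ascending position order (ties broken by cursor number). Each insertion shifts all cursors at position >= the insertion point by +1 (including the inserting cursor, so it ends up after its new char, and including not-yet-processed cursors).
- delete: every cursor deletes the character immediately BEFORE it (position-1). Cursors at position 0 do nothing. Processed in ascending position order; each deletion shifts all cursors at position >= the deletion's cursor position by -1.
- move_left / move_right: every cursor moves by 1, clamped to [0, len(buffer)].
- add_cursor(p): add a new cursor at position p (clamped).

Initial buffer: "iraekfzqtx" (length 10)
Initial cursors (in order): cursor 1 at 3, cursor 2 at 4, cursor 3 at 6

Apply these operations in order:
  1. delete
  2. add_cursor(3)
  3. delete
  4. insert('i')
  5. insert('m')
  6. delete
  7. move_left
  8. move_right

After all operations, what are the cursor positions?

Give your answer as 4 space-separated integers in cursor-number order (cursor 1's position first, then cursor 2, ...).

Answer: 4 4 4 4

Derivation:
After op 1 (delete): buffer="irkzqtx" (len 7), cursors c1@2 c2@2 c3@3, authorship .......
After op 2 (add_cursor(3)): buffer="irkzqtx" (len 7), cursors c1@2 c2@2 c3@3 c4@3, authorship .......
After op 3 (delete): buffer="zqtx" (len 4), cursors c1@0 c2@0 c3@0 c4@0, authorship ....
After op 4 (insert('i')): buffer="iiiizqtx" (len 8), cursors c1@4 c2@4 c3@4 c4@4, authorship 1234....
After op 5 (insert('m')): buffer="iiiimmmmzqtx" (len 12), cursors c1@8 c2@8 c3@8 c4@8, authorship 12341234....
After op 6 (delete): buffer="iiiizqtx" (len 8), cursors c1@4 c2@4 c3@4 c4@4, authorship 1234....
After op 7 (move_left): buffer="iiiizqtx" (len 8), cursors c1@3 c2@3 c3@3 c4@3, authorship 1234....
After op 8 (move_right): buffer="iiiizqtx" (len 8), cursors c1@4 c2@4 c3@4 c4@4, authorship 1234....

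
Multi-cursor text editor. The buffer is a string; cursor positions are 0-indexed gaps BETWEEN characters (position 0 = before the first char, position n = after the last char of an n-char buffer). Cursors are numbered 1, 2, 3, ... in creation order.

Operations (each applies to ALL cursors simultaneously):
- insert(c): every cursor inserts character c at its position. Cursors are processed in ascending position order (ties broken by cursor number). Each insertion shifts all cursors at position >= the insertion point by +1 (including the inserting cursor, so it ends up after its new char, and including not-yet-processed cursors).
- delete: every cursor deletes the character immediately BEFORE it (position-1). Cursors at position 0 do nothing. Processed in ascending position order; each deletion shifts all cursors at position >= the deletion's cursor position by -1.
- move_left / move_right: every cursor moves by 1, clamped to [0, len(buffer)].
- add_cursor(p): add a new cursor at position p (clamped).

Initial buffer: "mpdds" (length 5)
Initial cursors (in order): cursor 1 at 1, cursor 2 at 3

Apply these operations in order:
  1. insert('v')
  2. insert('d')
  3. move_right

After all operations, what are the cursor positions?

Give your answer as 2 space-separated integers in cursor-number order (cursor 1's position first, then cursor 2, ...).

Answer: 4 8

Derivation:
After op 1 (insert('v')): buffer="mvpdvds" (len 7), cursors c1@2 c2@5, authorship .1..2..
After op 2 (insert('d')): buffer="mvdpdvdds" (len 9), cursors c1@3 c2@7, authorship .11..22..
After op 3 (move_right): buffer="mvdpdvdds" (len 9), cursors c1@4 c2@8, authorship .11..22..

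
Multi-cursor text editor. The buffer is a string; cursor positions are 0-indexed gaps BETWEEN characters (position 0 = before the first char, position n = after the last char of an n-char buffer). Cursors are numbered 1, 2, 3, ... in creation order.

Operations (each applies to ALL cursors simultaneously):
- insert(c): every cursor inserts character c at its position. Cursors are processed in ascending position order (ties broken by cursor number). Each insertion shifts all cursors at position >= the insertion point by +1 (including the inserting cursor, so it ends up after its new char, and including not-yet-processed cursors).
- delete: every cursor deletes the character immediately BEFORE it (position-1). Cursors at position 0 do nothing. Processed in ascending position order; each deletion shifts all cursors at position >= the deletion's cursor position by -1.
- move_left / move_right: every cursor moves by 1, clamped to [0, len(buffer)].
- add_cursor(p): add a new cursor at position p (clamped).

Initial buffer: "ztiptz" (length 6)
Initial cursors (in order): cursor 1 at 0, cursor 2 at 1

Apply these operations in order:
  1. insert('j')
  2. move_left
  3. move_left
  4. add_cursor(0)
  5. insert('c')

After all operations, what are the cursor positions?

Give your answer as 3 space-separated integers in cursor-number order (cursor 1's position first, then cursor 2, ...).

After op 1 (insert('j')): buffer="jzjtiptz" (len 8), cursors c1@1 c2@3, authorship 1.2.....
After op 2 (move_left): buffer="jzjtiptz" (len 8), cursors c1@0 c2@2, authorship 1.2.....
After op 3 (move_left): buffer="jzjtiptz" (len 8), cursors c1@0 c2@1, authorship 1.2.....
After op 4 (add_cursor(0)): buffer="jzjtiptz" (len 8), cursors c1@0 c3@0 c2@1, authorship 1.2.....
After op 5 (insert('c')): buffer="ccjczjtiptz" (len 11), cursors c1@2 c3@2 c2@4, authorship 1312.2.....

Answer: 2 4 2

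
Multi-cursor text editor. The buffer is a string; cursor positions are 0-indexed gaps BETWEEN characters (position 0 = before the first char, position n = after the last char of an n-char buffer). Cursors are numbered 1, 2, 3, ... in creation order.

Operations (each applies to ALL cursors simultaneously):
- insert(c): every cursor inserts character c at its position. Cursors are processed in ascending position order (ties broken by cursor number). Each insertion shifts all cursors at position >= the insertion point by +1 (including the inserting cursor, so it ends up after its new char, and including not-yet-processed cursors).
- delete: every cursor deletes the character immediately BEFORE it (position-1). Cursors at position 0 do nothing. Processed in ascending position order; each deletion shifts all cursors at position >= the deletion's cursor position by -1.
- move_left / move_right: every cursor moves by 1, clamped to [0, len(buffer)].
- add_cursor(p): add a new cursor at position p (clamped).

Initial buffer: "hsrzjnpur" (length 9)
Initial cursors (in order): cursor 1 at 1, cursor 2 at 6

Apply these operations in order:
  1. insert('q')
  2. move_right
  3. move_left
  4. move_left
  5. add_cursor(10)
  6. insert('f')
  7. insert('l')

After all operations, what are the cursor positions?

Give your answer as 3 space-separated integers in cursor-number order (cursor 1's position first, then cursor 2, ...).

Answer: 3 11 16

Derivation:
After op 1 (insert('q')): buffer="hqsrzjnqpur" (len 11), cursors c1@2 c2@8, authorship .1.....2...
After op 2 (move_right): buffer="hqsrzjnqpur" (len 11), cursors c1@3 c2@9, authorship .1.....2...
After op 3 (move_left): buffer="hqsrzjnqpur" (len 11), cursors c1@2 c2@8, authorship .1.....2...
After op 4 (move_left): buffer="hqsrzjnqpur" (len 11), cursors c1@1 c2@7, authorship .1.....2...
After op 5 (add_cursor(10)): buffer="hqsrzjnqpur" (len 11), cursors c1@1 c2@7 c3@10, authorship .1.....2...
After op 6 (insert('f')): buffer="hfqsrzjnfqpufr" (len 14), cursors c1@2 c2@9 c3@13, authorship .11.....22..3.
After op 7 (insert('l')): buffer="hflqsrzjnflqpuflr" (len 17), cursors c1@3 c2@11 c3@16, authorship .111.....222..33.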